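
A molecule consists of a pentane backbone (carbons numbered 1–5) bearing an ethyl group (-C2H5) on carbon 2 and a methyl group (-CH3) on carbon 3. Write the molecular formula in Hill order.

Atom tally by fragment:
  CH3 → C:1 H:3
  CH(C2H5) → C:3 H:6
  CH(CH3) → C:2 H:4
  CH2 → C:1 H:2
  CH3 → C:1 H:3
Element totals:
  C: 8
  H: 18

C8H18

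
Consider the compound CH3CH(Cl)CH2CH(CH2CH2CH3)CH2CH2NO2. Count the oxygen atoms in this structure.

2

Element totals:
  C: 9
  H: 18
  Cl: 1
  N: 1
  O: 2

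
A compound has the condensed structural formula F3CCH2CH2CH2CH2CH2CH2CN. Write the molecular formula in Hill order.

Atom tally by fragment:
  F3CCH2 → C:2 H:2 F:3
  CH2 → C:1 H:2
  CH2 → C:1 H:2
  CH2 → C:1 H:2
  CH2 → C:1 H:2
  CH2CN → C:2 H:2 N:1
Element totals:
  C: 8
  H: 12
  F: 3
  N: 1

C8H12F3N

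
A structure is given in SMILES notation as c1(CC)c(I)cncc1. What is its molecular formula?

C7H8IN

Atom tally by fragment:
  pyridine ring core → C:5 H:5 N:1
  (− 2 ring H displaced by substituents)
  + C2H5 → C:2 H:5
  + I → I:1
Element totals:
  C: 7
  H: 8
  I: 1
  N: 1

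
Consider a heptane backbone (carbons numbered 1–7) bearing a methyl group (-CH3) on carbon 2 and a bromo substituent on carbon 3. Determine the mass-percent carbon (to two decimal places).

49.75%

Atom tally by fragment:
  CH3 → C:1 H:3
  CH(CH3) → C:2 H:4
  CH(Br) → C:1 H:1 Br:1
  CH2 → C:1 H:2
  CH2 → C:1 H:2
  CH2 → C:1 H:2
  CH3 → C:1 H:3
Element totals:
  C: 8
  H: 17
  Br: 1
Molecular formula: C8H17Br.
Molar mass = 193.128 g/mol.
Mass from C: 8 × 12.011 = 96.088 g/mol.
%C = 96.088 / 193.128 × 100 = 49.75%.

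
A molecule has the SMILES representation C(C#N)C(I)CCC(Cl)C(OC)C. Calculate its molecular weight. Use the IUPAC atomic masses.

315.58 g/mol

Atom tally by fragment:
  NCCH2 → C:2 H:2 N:1
  CH(I) → C:1 H:1 I:1
  CH2 → C:1 H:2
  CH2 → C:1 H:2
  CH(Cl) → C:1 H:1 Cl:1
  CH(OCH3) → C:2 H:4 O:1
  CH3 → C:1 H:3
Element totals:
  C: 9
  H: 15
  Cl: 1
  I: 1
  N: 1
  O: 1
Molecular formula: C9H15ClINO.
  M = 9(12.011) + 15(1.008) + 35.45 + 126.904 + 14.007 + 15.999
    = 108.099 + 15.120 + 35.450 + 126.904 + 14.007 + 15.999 = 315.579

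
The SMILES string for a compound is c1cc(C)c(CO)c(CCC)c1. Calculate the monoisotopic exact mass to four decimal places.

Atom tally by fragment:
  benzene ring core → C:6 H:6
  (− 3 ring H displaced by substituents)
  + CH3 → C:1 H:3
  + CH2OH → C:1 H:3 O:1
  + CH2CH2CH3 → C:3 H:7
Element totals:
  C: 11
  H: 16
  O: 1
Molecular formula: C11H16O.
  M = 11(12.0) + 16(1.007825) + 15.994915
    = 132.000000 + 16.125200 + 15.994915 = 164.120115

164.1201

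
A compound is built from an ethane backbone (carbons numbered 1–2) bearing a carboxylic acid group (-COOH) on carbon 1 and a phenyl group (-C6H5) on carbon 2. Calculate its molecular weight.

Atom tally by fragment:
  HOOCCH2 → C:2 H:3 O:2
  CH2C6H5 → C:7 H:7
Element totals:
  C: 9
  H: 10
  O: 2
Molecular formula: C9H10O2.
  M = 9(12.011) + 10(1.008) + 2(15.999)
    = 108.099 + 10.080 + 31.998 = 150.177

150.18 g/mol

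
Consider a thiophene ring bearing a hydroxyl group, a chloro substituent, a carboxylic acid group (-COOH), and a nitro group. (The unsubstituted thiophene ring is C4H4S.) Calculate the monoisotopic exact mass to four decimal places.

222.9342

Atom tally by fragment:
  thiophene ring core → C:4 H:4 S:1
  (− 4 ring H displaced by substituents)
  + OH → O:1 H:1
  + Cl → Cl:1
  + COOH → C:1 H:1 O:2
  + NO2 → N:1 O:2
Element totals:
  C: 5
  H: 2
  Cl: 1
  N: 1
  O: 5
  S: 1
Molecular formula: C5H2ClNO5S.
  M = 5(12.0) + 2(1.007825) + 34.968853 + 14.003074 + 5(15.994915) + 31.972071
    = 60.000000 + 2.015650 + 34.968853 + 14.003074 + 79.974575 + 31.972071 = 222.934223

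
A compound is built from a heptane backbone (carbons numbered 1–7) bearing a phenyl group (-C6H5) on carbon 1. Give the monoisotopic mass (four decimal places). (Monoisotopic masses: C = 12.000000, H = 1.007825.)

Atom tally by fragment:
  C6H5CH2 → C:7 H:7
  CH2 → C:1 H:2
  CH2 → C:1 H:2
  CH2 → C:1 H:2
  CH2 → C:1 H:2
  CH2 → C:1 H:2
  CH3 → C:1 H:3
Element totals:
  C: 13
  H: 20
Molecular formula: C13H20.
  M = 13(12.0) + 20(1.007825)
    = 156.000000 + 20.156500 = 176.156500

176.1565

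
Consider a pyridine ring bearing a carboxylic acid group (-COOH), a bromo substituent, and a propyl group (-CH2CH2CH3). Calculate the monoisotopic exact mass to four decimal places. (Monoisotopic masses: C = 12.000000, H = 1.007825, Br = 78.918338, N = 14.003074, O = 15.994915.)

Atom tally by fragment:
  pyridine ring core → C:5 H:5 N:1
  (− 3 ring H displaced by substituents)
  + COOH → C:1 H:1 O:2
  + Br → Br:1
  + CH2CH2CH3 → C:3 H:7
Element totals:
  C: 9
  H: 10
  Br: 1
  N: 1
  O: 2
Molecular formula: C9H10BrNO2.
  M = 9(12.0) + 10(1.007825) + 78.918338 + 14.003074 + 2(15.994915)
    = 108.000000 + 10.078250 + 78.918338 + 14.003074 + 31.989830 = 242.989492

242.9895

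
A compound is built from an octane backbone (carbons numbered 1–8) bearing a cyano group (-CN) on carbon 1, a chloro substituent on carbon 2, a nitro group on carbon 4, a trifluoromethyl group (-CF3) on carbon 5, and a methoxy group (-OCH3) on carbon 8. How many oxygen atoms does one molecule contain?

3

Atom tally by fragment:
  NCCH2 → C:2 H:2 N:1
  CH(Cl) → C:1 H:1 Cl:1
  CH2 → C:1 H:2
  CH(NO2) → C:1 H:1 N:1 O:2
  CH(CF3) → C:2 H:1 F:3
  CH2 → C:1 H:2
  CH2 → C:1 H:2
  CH2OCH3 → C:2 H:5 O:1
Element totals:
  C: 11
  H: 16
  Cl: 1
  F: 3
  N: 2
  O: 3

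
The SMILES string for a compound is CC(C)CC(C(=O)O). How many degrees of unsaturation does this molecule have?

1

Atom tally by fragment:
  CH3 → C:1 H:3
  CH(CH3) → C:2 H:4
  CH2 → C:1 H:2
  CH2COOH → C:2 H:3 O:2
Element totals:
  C: 6
  H: 12
  O: 2
Molecular formula: C6H12O2.
DoU = (2C + 2 + N − H − X) / 2 = (2·6 + 2 + 0 − 12 − 0) / 2 = 1.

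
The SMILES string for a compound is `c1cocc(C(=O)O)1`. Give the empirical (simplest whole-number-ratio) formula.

Atom tally by fragment:
  furan ring core → C:4 H:4 O:1
  (− 1 ring H displaced by substituents)
  + COOH → C:1 H:1 O:2
Element totals:
  C: 5
  H: 4
  O: 3
Molecular formula: C5H4O3.
gcd of subscripts (5, 4, 3) = 1, so the empirical formula equals the molecular formula.

C5H4O3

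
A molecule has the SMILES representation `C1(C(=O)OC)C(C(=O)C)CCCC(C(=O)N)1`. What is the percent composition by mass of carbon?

Atom tally by fragment:
  cyclohexane ring core → C:6 H:12
  (− 3 ring H displaced by substituents)
  + COOCH3 → C:2 H:3 O:2
  + COCH3 → C:2 H:3 O:1
  + CONH2 → C:1 H:2 O:1 N:1
Element totals:
  C: 11
  H: 17
  N: 1
  O: 4
Molecular formula: C11H17NO4.
Molar mass = 227.260 g/mol.
Mass from C: 11 × 12.011 = 132.121 g/mol.
%C = 132.121 / 227.260 × 100 = 58.14%.

58.14%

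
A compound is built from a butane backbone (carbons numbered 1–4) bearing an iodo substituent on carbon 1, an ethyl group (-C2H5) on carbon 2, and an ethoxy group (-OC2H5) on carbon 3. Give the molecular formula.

Atom tally by fragment:
  ICH2 → C:1 H:2 I:1
  CH(C2H5) → C:3 H:6
  CH(OC2H5) → C:3 H:6 O:1
  CH3 → C:1 H:3
Element totals:
  C: 8
  H: 17
  I: 1
  O: 1

C8H17IO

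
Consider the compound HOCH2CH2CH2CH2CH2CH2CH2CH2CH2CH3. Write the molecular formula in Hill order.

C10H22O

Atom tally by fragment:
  HOCH2CH2 → C:2 H:5 O:1
  CH2 → C:1 H:2
  CH2 → C:1 H:2
  CH2 → C:1 H:2
  CH2 → C:1 H:2
  CH2 → C:1 H:2
  CH2 → C:1 H:2
  CH2 → C:1 H:2
  CH3 → C:1 H:3
Element totals:
  C: 10
  H: 22
  O: 1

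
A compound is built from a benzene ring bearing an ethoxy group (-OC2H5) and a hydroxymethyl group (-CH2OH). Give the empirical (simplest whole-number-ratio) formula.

Atom tally by fragment:
  benzene ring core → C:6 H:6
  (− 2 ring H displaced by substituents)
  + OC2H5 → C:2 H:5 O:1
  + CH2OH → C:1 H:3 O:1
Element totals:
  C: 9
  H: 12
  O: 2
Molecular formula: C9H12O2.
gcd of subscripts (9, 12, 2) = 1, so the empirical formula equals the molecular formula.

C9H12O2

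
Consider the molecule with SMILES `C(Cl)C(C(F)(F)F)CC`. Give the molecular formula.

C5H8ClF3

Atom tally by fragment:
  ClCH2 → C:1 H:2 Cl:1
  CH(CF3) → C:2 H:1 F:3
  CH2 → C:1 H:2
  CH3 → C:1 H:3
Element totals:
  C: 5
  H: 8
  Cl: 1
  F: 3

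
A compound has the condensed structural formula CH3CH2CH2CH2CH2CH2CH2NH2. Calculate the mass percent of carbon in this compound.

72.97%

Atom tally by fragment:
  CH3 → C:1 H:3
  CH2 → C:1 H:2
  CH2 → C:1 H:2
  CH2 → C:1 H:2
  CH2 → C:1 H:2
  CH2 → C:1 H:2
  CH2NH2 → C:1 H:4 N:1
Element totals:
  C: 7
  H: 17
  N: 1
Molecular formula: C7H17N.
Molar mass = 115.220 g/mol.
Mass from C: 7 × 12.011 = 84.077 g/mol.
%C = 84.077 / 115.220 × 100 = 72.97%.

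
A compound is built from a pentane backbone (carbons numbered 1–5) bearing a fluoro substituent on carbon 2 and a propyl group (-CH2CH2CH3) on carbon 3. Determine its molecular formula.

C8H17F

Atom tally by fragment:
  CH3 → C:1 H:3
  CH(F) → C:1 H:1 F:1
  CH(CH2CH2CH3) → C:4 H:8
  CH2 → C:1 H:2
  CH3 → C:1 H:3
Element totals:
  C: 8
  H: 17
  F: 1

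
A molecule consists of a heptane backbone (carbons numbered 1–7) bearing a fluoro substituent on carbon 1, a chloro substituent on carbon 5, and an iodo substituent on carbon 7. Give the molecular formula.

C7H13ClFI

Atom tally by fragment:
  FCH2 → C:1 H:2 F:1
  CH2 → C:1 H:2
  CH2 → C:1 H:2
  CH2 → C:1 H:2
  CH(Cl) → C:1 H:1 Cl:1
  CH2 → C:1 H:2
  CH2I → C:1 H:2 I:1
Element totals:
  C: 7
  H: 13
  Cl: 1
  F: 1
  I: 1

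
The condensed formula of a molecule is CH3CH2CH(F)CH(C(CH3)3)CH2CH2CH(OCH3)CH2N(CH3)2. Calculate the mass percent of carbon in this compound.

Atom tally by fragment:
  CH3 → C:1 H:3
  CH2 → C:1 H:2
  CH(F) → C:1 H:1 F:1
  CH(C(CH3)3) → C:5 H:10
  CH2 → C:1 H:2
  CH2 → C:1 H:2
  CH(OCH3) → C:2 H:4 O:1
  CH2N(CH3)2 → C:3 H:8 N:1
Element totals:
  C: 15
  H: 32
  F: 1
  N: 1
  O: 1
Molecular formula: C15H32FNO.
Molar mass = 261.425 g/mol.
Mass from C: 15 × 12.011 = 180.165 g/mol.
%C = 180.165 / 261.425 × 100 = 68.92%.

68.92%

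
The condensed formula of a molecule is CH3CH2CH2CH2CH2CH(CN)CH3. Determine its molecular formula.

C8H15N

Atom tally by fragment:
  CH3 → C:1 H:3
  CH2 → C:1 H:2
  CH2 → C:1 H:2
  CH2 → C:1 H:2
  CH2 → C:1 H:2
  CH(CN) → C:2 H:1 N:1
  CH3 → C:1 H:3
Element totals:
  C: 8
  H: 15
  N: 1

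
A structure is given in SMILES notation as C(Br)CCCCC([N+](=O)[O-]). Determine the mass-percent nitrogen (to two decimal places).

6.67%

Atom tally by fragment:
  BrCH2 → C:1 H:2 Br:1
  CH2 → C:1 H:2
  CH2 → C:1 H:2
  CH2 → C:1 H:2
  CH2 → C:1 H:2
  CH2NO2 → C:1 H:2 N:1 O:2
Element totals:
  C: 6
  H: 12
  Br: 1
  N: 1
  O: 2
Molecular formula: C6H12BrNO2.
Molar mass = 210.071 g/mol.
Mass from N: 1 × 14.007 = 14.007 g/mol.
%N = 14.007 / 210.071 × 100 = 6.67%.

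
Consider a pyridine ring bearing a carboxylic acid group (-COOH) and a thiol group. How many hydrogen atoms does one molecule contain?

Atom tally by fragment:
  pyridine ring core → C:5 H:5 N:1
  (− 2 ring H displaced by substituents)
  + COOH → C:1 H:1 O:2
  + SH → S:1 H:1
Element totals:
  C: 6
  H: 5
  N: 1
  O: 2
  S: 1

5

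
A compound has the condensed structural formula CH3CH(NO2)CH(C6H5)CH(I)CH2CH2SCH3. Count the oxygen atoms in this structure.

2

Atom tally by fragment:
  CH3 → C:1 H:3
  CH(NO2) → C:1 H:1 N:1 O:2
  CH(C6H5) → C:7 H:6
  CH(I) → C:1 H:1 I:1
  CH2 → C:1 H:2
  CH2SCH3 → C:2 H:5 S:1
Element totals:
  C: 13
  H: 18
  I: 1
  N: 1
  O: 2
  S: 1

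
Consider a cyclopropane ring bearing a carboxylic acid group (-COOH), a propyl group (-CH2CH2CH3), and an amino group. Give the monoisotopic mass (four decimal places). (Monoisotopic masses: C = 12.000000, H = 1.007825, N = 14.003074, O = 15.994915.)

Atom tally by fragment:
  cyclopropane ring core → C:3 H:6
  (− 3 ring H displaced by substituents)
  + COOH → C:1 H:1 O:2
  + CH2CH2CH3 → C:3 H:7
  + NH2 → N:1 H:2
Element totals:
  C: 7
  H: 13
  N: 1
  O: 2
Molecular formula: C7H13NO2.
  M = 7(12.0) + 13(1.007825) + 14.003074 + 2(15.994915)
    = 84.000000 + 13.101725 + 14.003074 + 31.989830 = 143.094629

143.0946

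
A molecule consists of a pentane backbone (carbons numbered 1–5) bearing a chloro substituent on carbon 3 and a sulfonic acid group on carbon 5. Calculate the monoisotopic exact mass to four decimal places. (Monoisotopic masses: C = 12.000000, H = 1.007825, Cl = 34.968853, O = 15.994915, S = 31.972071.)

Atom tally by fragment:
  CH3 → C:1 H:3
  CH2 → C:1 H:2
  CH(Cl) → C:1 H:1 Cl:1
  CH2 → C:1 H:2
  CH2SO3H → C:1 H:3 S:1 O:3
Element totals:
  C: 5
  H: 11
  Cl: 1
  O: 3
  S: 1
Molecular formula: C5H11ClO3S.
  M = 5(12.0) + 11(1.007825) + 34.968853 + 3(15.994915) + 31.972071
    = 60.000000 + 11.086075 + 34.968853 + 47.984745 + 31.972071 = 186.011744

186.0117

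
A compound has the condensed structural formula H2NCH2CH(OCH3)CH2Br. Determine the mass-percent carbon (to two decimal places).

28.59%

Atom tally by fragment:
  H2NCH2 → C:1 H:4 N:1
  CH(OCH3) → C:2 H:4 O:1
  CH2Br → C:1 H:2 Br:1
Element totals:
  C: 4
  H: 10
  Br: 1
  N: 1
  O: 1
Molecular formula: C4H10BrNO.
Molar mass = 168.034 g/mol.
Mass from C: 4 × 12.011 = 48.044 g/mol.
%C = 48.044 / 168.034 × 100 = 28.59%.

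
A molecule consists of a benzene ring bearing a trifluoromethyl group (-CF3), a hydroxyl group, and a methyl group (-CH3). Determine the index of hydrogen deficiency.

Atom tally by fragment:
  benzene ring core → C:6 H:6
  (− 3 ring H displaced by substituents)
  + CF3 → C:1 F:3
  + OH → O:1 H:1
  + CH3 → C:1 H:3
Element totals:
  C: 8
  H: 7
  F: 3
  O: 1
Molecular formula: C8H7F3O.
DoU = (2C + 2 + N − H − X) / 2 = (2·8 + 2 + 0 − 7 − 3) / 2 = 4.

4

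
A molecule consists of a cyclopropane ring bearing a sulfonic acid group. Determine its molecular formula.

C3H6O3S

Atom tally by fragment:
  cyclopropane ring core → C:3 H:6
  (− 1 ring H displaced by substituents)
  + SO3H → S:1 O:3 H:1
Element totals:
  C: 3
  H: 6
  O: 3
  S: 1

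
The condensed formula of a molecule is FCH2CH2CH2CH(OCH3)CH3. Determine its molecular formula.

C6H13FO

Atom tally by fragment:
  FCH2 → C:1 H:2 F:1
  CH2 → C:1 H:2
  CH2 → C:1 H:2
  CH(OCH3) → C:2 H:4 O:1
  CH3 → C:1 H:3
Element totals:
  C: 6
  H: 13
  F: 1
  O: 1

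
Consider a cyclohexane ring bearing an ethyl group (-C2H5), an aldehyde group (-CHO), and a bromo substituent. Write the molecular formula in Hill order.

Atom tally by fragment:
  cyclohexane ring core → C:6 H:12
  (− 3 ring H displaced by substituents)
  + C2H5 → C:2 H:5
  + CHO → C:1 H:1 O:1
  + Br → Br:1
Element totals:
  C: 9
  H: 15
  Br: 1
  O: 1

C9H15BrO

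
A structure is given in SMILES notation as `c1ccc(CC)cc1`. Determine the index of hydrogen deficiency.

4

Atom tally by fragment:
  benzene ring core → C:6 H:6
  (− 1 ring H displaced by substituents)
  + C2H5 → C:2 H:5
Element totals:
  C: 8
  H: 10
Molecular formula: C8H10.
DoU = (2C + 2 + N − H − X) / 2 = (2·8 + 2 + 0 − 10 − 0) / 2 = 4.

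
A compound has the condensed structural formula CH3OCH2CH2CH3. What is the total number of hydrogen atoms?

10

Atom tally by fragment:
  CH3OCH2 → C:2 H:5 O:1
  CH2 → C:1 H:2
  CH3 → C:1 H:3
Element totals:
  C: 4
  H: 10
  O: 1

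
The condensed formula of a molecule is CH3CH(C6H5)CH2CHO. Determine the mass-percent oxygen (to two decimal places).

Atom tally by fragment:
  CH3 → C:1 H:3
  CH(C6H5) → C:7 H:6
  CH2CHO → C:2 H:3 O:1
Element totals:
  C: 10
  H: 12
  O: 1
Molecular formula: C10H12O.
Molar mass = 148.205 g/mol.
Mass from O: 1 × 15.999 = 15.999 g/mol.
%O = 15.999 / 148.205 × 100 = 10.80%.

10.80%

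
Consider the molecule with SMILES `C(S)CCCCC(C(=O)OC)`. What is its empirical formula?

Atom tally by fragment:
  HSCH2 → C:1 H:3 S:1
  CH2 → C:1 H:2
  CH2 → C:1 H:2
  CH2 → C:1 H:2
  CH2 → C:1 H:2
  CH2COOCH3 → C:3 H:5 O:2
Element totals:
  C: 8
  H: 16
  O: 2
  S: 1
Molecular formula: C8H16O2S.
gcd of subscripts (8, 16, 2, 1) = 1, so the empirical formula equals the molecular formula.

C8H16O2S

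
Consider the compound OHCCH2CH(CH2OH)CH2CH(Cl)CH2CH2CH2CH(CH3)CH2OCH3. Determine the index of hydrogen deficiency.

Element totals:
  C: 13
  H: 25
  Cl: 1
  O: 3
Molecular formula: C13H25ClO3.
DoU = (2C + 2 + N − H − X) / 2 = (2·13 + 2 + 0 − 25 − 1) / 2 = 1.

1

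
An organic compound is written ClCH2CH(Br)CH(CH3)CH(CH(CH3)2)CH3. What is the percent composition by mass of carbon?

44.74%

Atom tally by fragment:
  ClCH2 → C:1 H:2 Cl:1
  CH(Br) → C:1 H:1 Br:1
  CH(CH3) → C:2 H:4
  CH(CH(CH3)2) → C:4 H:8
  CH3 → C:1 H:3
Element totals:
  C: 9
  H: 18
  Br: 1
  Cl: 1
Molecular formula: C9H18BrCl.
Molar mass = 241.597 g/mol.
Mass from C: 9 × 12.011 = 108.099 g/mol.
%C = 108.099 / 241.597 × 100 = 44.74%.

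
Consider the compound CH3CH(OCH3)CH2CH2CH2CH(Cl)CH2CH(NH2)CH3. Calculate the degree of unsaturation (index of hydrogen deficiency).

0

Atom tally by fragment:
  CH3 → C:1 H:3
  CH(OCH3) → C:2 H:4 O:1
  CH2 → C:1 H:2
  CH2 → C:1 H:2
  CH2 → C:1 H:2
  CH(Cl) → C:1 H:1 Cl:1
  CH2 → C:1 H:2
  CH(NH2) → C:1 H:3 N:1
  CH3 → C:1 H:3
Element totals:
  C: 10
  H: 22
  Cl: 1
  N: 1
  O: 1
Molecular formula: C10H22ClNO.
DoU = (2C + 2 + N − H − X) / 2 = (2·10 + 2 + 1 − 22 − 1) / 2 = 0.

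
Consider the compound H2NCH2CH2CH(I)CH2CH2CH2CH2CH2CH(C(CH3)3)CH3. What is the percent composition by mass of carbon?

49.56%

Atom tally by fragment:
  H2NCH2 → C:1 H:4 N:1
  CH2 → C:1 H:2
  CH(I) → C:1 H:1 I:1
  CH2 → C:1 H:2
  CH2 → C:1 H:2
  CH2 → C:1 H:2
  CH2 → C:1 H:2
  CH2 → C:1 H:2
  CH(C(CH3)3) → C:5 H:10
  CH3 → C:1 H:3
Element totals:
  C: 14
  H: 30
  I: 1
  N: 1
Molecular formula: C14H30IN.
Molar mass = 339.305 g/mol.
Mass from C: 14 × 12.011 = 168.154 g/mol.
%C = 168.154 / 339.305 × 100 = 49.56%.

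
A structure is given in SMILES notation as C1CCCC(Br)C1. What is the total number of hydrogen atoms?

Atom tally by fragment:
  cyclohexane ring core → C:6 H:12
  (− 1 ring H displaced by substituents)
  + Br → Br:1
Element totals:
  C: 6
  H: 11
  Br: 1

11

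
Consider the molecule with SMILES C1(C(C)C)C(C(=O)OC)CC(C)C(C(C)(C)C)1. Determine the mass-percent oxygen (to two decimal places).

13.31%

Atom tally by fragment:
  cyclopentane ring core → C:5 H:10
  (− 4 ring H displaced by substituents)
  + CH(CH3)2 → C:3 H:7
  + COOCH3 → C:2 H:3 O:2
  + CH3 → C:1 H:3
  + C(CH3)3 → C:4 H:9
Element totals:
  C: 15
  H: 28
  O: 2
Molecular formula: C15H28O2.
Molar mass = 240.387 g/mol.
Mass from O: 2 × 15.999 = 31.998 g/mol.
%O = 31.998 / 240.387 × 100 = 13.31%.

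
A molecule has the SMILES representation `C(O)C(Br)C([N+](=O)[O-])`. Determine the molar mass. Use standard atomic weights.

Atom tally by fragment:
  HOCH2 → C:1 H:3 O:1
  CH(Br) → C:1 H:1 Br:1
  CH2NO2 → C:1 H:2 N:1 O:2
Element totals:
  C: 3
  H: 6
  Br: 1
  N: 1
  O: 3
Molecular formula: C3H6BrNO3.
  M = 3(12.011) + 6(1.008) + 79.904 + 14.007 + 3(15.999)
    = 36.033 + 6.048 + 79.904 + 14.007 + 47.997 = 183.989

183.99 g/mol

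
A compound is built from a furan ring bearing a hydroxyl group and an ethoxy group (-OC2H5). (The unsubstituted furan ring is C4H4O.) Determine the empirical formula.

Atom tally by fragment:
  furan ring core → C:4 H:4 O:1
  (− 2 ring H displaced by substituents)
  + OH → O:1 H:1
  + OC2H5 → C:2 H:5 O:1
Element totals:
  C: 6
  H: 8
  O: 3
Molecular formula: C6H8O3.
gcd of subscripts (6, 8, 3) = 1, so the empirical formula equals the molecular formula.

C6H8O3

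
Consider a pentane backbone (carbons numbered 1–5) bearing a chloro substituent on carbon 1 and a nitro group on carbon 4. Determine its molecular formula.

Atom tally by fragment:
  ClCH2 → C:1 H:2 Cl:1
  CH2 → C:1 H:2
  CH2 → C:1 H:2
  CH(NO2) → C:1 H:1 N:1 O:2
  CH3 → C:1 H:3
Element totals:
  C: 5
  H: 10
  Cl: 1
  N: 1
  O: 2

C5H10ClNO2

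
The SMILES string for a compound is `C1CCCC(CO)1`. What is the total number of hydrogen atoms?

Atom tally by fragment:
  cyclopentane ring core → C:5 H:10
  (− 1 ring H displaced by substituents)
  + CH2OH → C:1 H:3 O:1
Element totals:
  C: 6
  H: 12
  O: 1

12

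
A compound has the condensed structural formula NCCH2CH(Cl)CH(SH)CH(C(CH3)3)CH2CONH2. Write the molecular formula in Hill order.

Element totals:
  C: 11
  H: 19
  Cl: 1
  N: 2
  O: 1
  S: 1

C11H19ClN2OS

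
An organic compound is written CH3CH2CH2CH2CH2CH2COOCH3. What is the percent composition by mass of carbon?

66.63%

Atom tally by fragment:
  CH3 → C:1 H:3
  CH2 → C:1 H:2
  CH2 → C:1 H:2
  CH2 → C:1 H:2
  CH2 → C:1 H:2
  CH2COOCH3 → C:3 H:5 O:2
Element totals:
  C: 8
  H: 16
  O: 2
Molecular formula: C8H16O2.
Molar mass = 144.214 g/mol.
Mass from C: 8 × 12.011 = 96.088 g/mol.
%C = 96.088 / 144.214 × 100 = 66.63%.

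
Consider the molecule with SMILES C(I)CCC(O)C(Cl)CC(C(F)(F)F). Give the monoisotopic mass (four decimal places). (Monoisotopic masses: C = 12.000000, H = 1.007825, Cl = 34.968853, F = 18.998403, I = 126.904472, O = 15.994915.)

Atom tally by fragment:
  ICH2 → C:1 H:2 I:1
  CH2 → C:1 H:2
  CH2 → C:1 H:2
  CH(OH) → C:1 H:2 O:1
  CH(Cl) → C:1 H:1 Cl:1
  CH2 → C:1 H:2
  CH2CF3 → C:2 H:2 F:3
Element totals:
  C: 8
  H: 13
  Cl: 1
  F: 3
  I: 1
  O: 1
Molecular formula: C8H13ClF3IO.
  M = 8(12.0) + 13(1.007825) + 34.968853 + 3(18.998403) + 126.904472 + 15.994915
    = 96.000000 + 13.101725 + 34.968853 + 56.995209 + 126.904472 + 15.994915 = 343.965174

343.9652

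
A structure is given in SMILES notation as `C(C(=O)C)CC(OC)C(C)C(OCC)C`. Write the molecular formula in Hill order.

C12H24O3

Atom tally by fragment:
  CH3COCH2 → C:3 H:5 O:1
  CH2 → C:1 H:2
  CH(OCH3) → C:2 H:4 O:1
  CH(CH3) → C:2 H:4
  CH(OC2H5) → C:3 H:6 O:1
  CH3 → C:1 H:3
Element totals:
  C: 12
  H: 24
  O: 3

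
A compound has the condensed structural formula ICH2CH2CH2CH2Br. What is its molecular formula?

Element totals:
  C: 4
  H: 8
  Br: 1
  I: 1

C4H8BrI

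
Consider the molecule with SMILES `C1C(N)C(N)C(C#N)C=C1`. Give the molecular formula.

C7H11N3

Atom tally by fragment:
  cyclohexene ring core → C:6 H:10
  (− 3 ring H displaced by substituents)
  + NH2 → N:1 H:2
  + NH2 → N:1 H:2
  + CN → C:1 N:1
Element totals:
  C: 7
  H: 11
  N: 3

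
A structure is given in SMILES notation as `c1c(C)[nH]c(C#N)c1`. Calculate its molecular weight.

106.13 g/mol

Atom tally by fragment:
  pyrrole ring core → C:4 H:5 N:1
  (− 2 ring H displaced by substituents)
  + CH3 → C:1 H:3
  + CN → C:1 N:1
Element totals:
  C: 6
  H: 6
  N: 2
Molecular formula: C6H6N2.
  M = 6(12.011) + 6(1.008) + 2(14.007)
    = 72.066 + 6.048 + 28.014 = 106.128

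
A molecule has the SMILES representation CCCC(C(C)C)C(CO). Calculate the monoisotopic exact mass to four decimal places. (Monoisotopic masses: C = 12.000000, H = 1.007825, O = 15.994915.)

144.1514

Atom tally by fragment:
  CH3 → C:1 H:3
  CH2 → C:1 H:2
  CH2 → C:1 H:2
  CH(CH(CH3)2) → C:4 H:8
  CH2CH2OH → C:2 H:5 O:1
Element totals:
  C: 9
  H: 20
  O: 1
Molecular formula: C9H20O.
  M = 9(12.0) + 20(1.007825) + 15.994915
    = 108.000000 + 20.156500 + 15.994915 = 144.151415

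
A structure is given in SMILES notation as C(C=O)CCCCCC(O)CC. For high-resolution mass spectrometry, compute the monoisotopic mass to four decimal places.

172.1463

Atom tally by fragment:
  OHCCH2 → C:2 H:3 O:1
  CH2 → C:1 H:2
  CH2 → C:1 H:2
  CH2 → C:1 H:2
  CH2 → C:1 H:2
  CH2 → C:1 H:2
  CH(OH) → C:1 H:2 O:1
  CH2 → C:1 H:2
  CH3 → C:1 H:3
Element totals:
  C: 10
  H: 20
  O: 2
Molecular formula: C10H20O2.
  M = 10(12.0) + 20(1.007825) + 2(15.994915)
    = 120.000000 + 20.156500 + 31.989830 = 172.146330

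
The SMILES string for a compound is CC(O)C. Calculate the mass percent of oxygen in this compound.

26.62%

Atom tally by fragment:
  CH3 → C:1 H:3
  CH(OH) → C:1 H:2 O:1
  CH3 → C:1 H:3
Element totals:
  C: 3
  H: 8
  O: 1
Molecular formula: C3H8O.
Molar mass = 60.096 g/mol.
Mass from O: 1 × 15.999 = 15.999 g/mol.
%O = 15.999 / 60.096 × 100 = 26.62%.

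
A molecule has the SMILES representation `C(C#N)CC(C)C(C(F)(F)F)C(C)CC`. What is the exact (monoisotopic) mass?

Atom tally by fragment:
  NCCH2 → C:2 H:2 N:1
  CH2 → C:1 H:2
  CH(CH3) → C:2 H:4
  CH(CF3) → C:2 H:1 F:3
  CH(CH3) → C:2 H:4
  CH2 → C:1 H:2
  CH3 → C:1 H:3
Element totals:
  C: 11
  H: 18
  F: 3
  N: 1
Molecular formula: C11H18F3N.
  M = 11(12.0) + 18(1.007825) + 3(18.998403) + 14.003074
    = 132.000000 + 18.140850 + 56.995209 + 14.003074 = 221.139133

221.1391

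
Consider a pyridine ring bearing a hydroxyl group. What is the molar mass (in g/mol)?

95.10 g/mol

Atom tally by fragment:
  pyridine ring core → C:5 H:5 N:1
  (− 1 ring H displaced by substituents)
  + OH → O:1 H:1
Element totals:
  C: 5
  H: 5
  N: 1
  O: 1
Molecular formula: C5H5NO.
  M = 5(12.011) + 5(1.008) + 14.007 + 15.999
    = 60.055 + 5.040 + 14.007 + 15.999 = 95.101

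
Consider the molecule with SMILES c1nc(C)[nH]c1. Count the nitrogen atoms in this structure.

2

Atom tally by fragment:
  imidazole ring core → C:3 H:4 N:2
  (− 1 ring H displaced by substituents)
  + CH3 → C:1 H:3
Element totals:
  C: 4
  H: 6
  N: 2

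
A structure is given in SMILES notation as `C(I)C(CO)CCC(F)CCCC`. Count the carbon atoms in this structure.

Atom tally by fragment:
  ICH2 → C:1 H:2 I:1
  CH(CH2OH) → C:2 H:4 O:1
  CH2 → C:1 H:2
  CH2 → C:1 H:2
  CH(F) → C:1 H:1 F:1
  CH2 → C:1 H:2
  CH2 → C:1 H:2
  CH2 → C:1 H:2
  CH3 → C:1 H:3
Element totals:
  C: 10
  H: 20
  F: 1
  I: 1
  O: 1

10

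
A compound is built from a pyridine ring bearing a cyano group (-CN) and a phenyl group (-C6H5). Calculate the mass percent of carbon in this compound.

79.98%

Atom tally by fragment:
  pyridine ring core → C:5 H:5 N:1
  (− 2 ring H displaced by substituents)
  + CN → C:1 N:1
  + C6H5 → C:6 H:5
Element totals:
  C: 12
  H: 8
  N: 2
Molecular formula: C12H8N2.
Molar mass = 180.210 g/mol.
Mass from C: 12 × 12.011 = 144.132 g/mol.
%C = 144.132 / 180.210 × 100 = 79.98%.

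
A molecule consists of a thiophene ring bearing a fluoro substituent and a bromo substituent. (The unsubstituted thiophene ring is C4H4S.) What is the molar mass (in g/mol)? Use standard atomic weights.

181.02 g/mol

Atom tally by fragment:
  thiophene ring core → C:4 H:4 S:1
  (− 2 ring H displaced by substituents)
  + F → F:1
  + Br → Br:1
Element totals:
  C: 4
  H: 2
  Br: 1
  F: 1
  S: 1
Molecular formula: C4H2BrFS.
  M = 4(12.011) + 2(1.008) + 79.904 + 18.998 + 32.06
    = 48.044 + 2.016 + 79.904 + 18.998 + 32.060 = 181.022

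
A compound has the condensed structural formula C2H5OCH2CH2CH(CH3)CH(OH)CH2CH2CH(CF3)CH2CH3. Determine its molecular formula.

Atom tally by fragment:
  C2H5OCH2 → C:3 H:7 O:1
  CH2 → C:1 H:2
  CH(CH3) → C:2 H:4
  CH(OH) → C:1 H:2 O:1
  CH2 → C:1 H:2
  CH2 → C:1 H:2
  CH(CF3) → C:2 H:1 F:3
  CH2 → C:1 H:2
  CH3 → C:1 H:3
Element totals:
  C: 13
  H: 25
  F: 3
  O: 2

C13H25F3O2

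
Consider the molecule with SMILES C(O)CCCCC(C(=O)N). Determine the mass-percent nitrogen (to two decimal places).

Atom tally by fragment:
  HOCH2 → C:1 H:3 O:1
  CH2 → C:1 H:2
  CH2 → C:1 H:2
  CH2 → C:1 H:2
  CH2 → C:1 H:2
  CH2CONH2 → C:2 H:4 O:1 N:1
Element totals:
  C: 7
  H: 15
  N: 1
  O: 2
Molecular formula: C7H15NO2.
Molar mass = 145.202 g/mol.
Mass from N: 1 × 14.007 = 14.007 g/mol.
%N = 14.007 / 145.202 × 100 = 9.65%.

9.65%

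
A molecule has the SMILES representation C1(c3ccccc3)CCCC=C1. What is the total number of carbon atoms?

12

Atom tally by fragment:
  cyclohexene ring core → C:6 H:10
  (− 1 ring H displaced by substituents)
  + C6H5 → C:6 H:5
Element totals:
  C: 12
  H: 14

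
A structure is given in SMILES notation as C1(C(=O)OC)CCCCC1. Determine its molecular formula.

C8H14O2

Atom tally by fragment:
  cyclohexane ring core → C:6 H:12
  (− 1 ring H displaced by substituents)
  + COOCH3 → C:2 H:3 O:2
Element totals:
  C: 8
  H: 14
  O: 2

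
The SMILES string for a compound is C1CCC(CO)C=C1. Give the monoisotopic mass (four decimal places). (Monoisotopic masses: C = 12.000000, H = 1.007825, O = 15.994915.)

112.0888

Atom tally by fragment:
  cyclohexene ring core → C:6 H:10
  (− 1 ring H displaced by substituents)
  + CH2OH → C:1 H:3 O:1
Element totals:
  C: 7
  H: 12
  O: 1
Molecular formula: C7H12O.
  M = 7(12.0) + 12(1.007825) + 15.994915
    = 84.000000 + 12.093900 + 15.994915 = 112.088815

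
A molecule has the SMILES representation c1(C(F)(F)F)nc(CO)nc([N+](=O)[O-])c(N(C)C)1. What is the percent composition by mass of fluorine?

Atom tally by fragment:
  pyrimidine ring core → C:4 H:4 N:2
  (− 4 ring H displaced by substituents)
  + CF3 → C:1 F:3
  + CH2OH → C:1 H:3 O:1
  + NO2 → N:1 O:2
  + N(CH3)2 → N:1 C:2 H:6
Element totals:
  C: 8
  H: 9
  F: 3
  N: 4
  O: 3
Molecular formula: C8H9F3N4O3.
Molar mass = 266.179 g/mol.
Mass from F: 3 × 18.998 = 56.994 g/mol.
%F = 56.994 / 266.179 × 100 = 21.41%.

21.41%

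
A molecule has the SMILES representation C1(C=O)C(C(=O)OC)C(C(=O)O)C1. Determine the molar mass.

Atom tally by fragment:
  cyclobutane ring core → C:4 H:8
  (− 3 ring H displaced by substituents)
  + CHO → C:1 H:1 O:1
  + COOCH3 → C:2 H:3 O:2
  + COOH → C:1 H:1 O:2
Element totals:
  C: 8
  H: 10
  O: 5
Molecular formula: C8H10O5.
  M = 8(12.011) + 10(1.008) + 5(15.999)
    = 96.088 + 10.080 + 79.995 = 186.163

186.16 g/mol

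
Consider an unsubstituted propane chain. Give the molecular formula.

C3H8

Atom tally by fragment:
  CH3 → C:1 H:3
  CH2 → C:1 H:2
  CH3 → C:1 H:3
Element totals:
  C: 3
  H: 8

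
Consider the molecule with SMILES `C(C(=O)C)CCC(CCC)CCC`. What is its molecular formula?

Atom tally by fragment:
  CH3COCH2 → C:3 H:5 O:1
  CH2 → C:1 H:2
  CH2 → C:1 H:2
  CH(CH2CH2CH3) → C:4 H:8
  CH2 → C:1 H:2
  CH2 → C:1 H:2
  CH3 → C:1 H:3
Element totals:
  C: 12
  H: 24
  O: 1

C12H24O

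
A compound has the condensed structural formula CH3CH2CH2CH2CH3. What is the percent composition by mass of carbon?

Element totals:
  C: 5
  H: 12
Molecular formula: C5H12.
Molar mass = 72.151 g/mol.
Mass from C: 5 × 12.011 = 60.055 g/mol.
%C = 60.055 / 72.151 × 100 = 83.24%.

83.24%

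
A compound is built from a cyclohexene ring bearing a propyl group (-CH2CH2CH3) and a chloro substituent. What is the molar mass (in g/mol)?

158.67 g/mol

Atom tally by fragment:
  cyclohexene ring core → C:6 H:10
  (− 2 ring H displaced by substituents)
  + CH2CH2CH3 → C:3 H:7
  + Cl → Cl:1
Element totals:
  C: 9
  H: 15
  Cl: 1
Molecular formula: C9H15Cl.
  M = 9(12.011) + 15(1.008) + 35.45
    = 108.099 + 15.120 + 35.450 = 158.669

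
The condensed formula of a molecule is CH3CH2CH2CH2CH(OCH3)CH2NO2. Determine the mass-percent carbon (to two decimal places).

52.16%

Atom tally by fragment:
  CH3 → C:1 H:3
  CH2 → C:1 H:2
  CH2 → C:1 H:2
  CH2 → C:1 H:2
  CH(OCH3) → C:2 H:4 O:1
  CH2NO2 → C:1 H:2 N:1 O:2
Element totals:
  C: 7
  H: 15
  N: 1
  O: 3
Molecular formula: C7H15NO3.
Molar mass = 161.201 g/mol.
Mass from C: 7 × 12.011 = 84.077 g/mol.
%C = 84.077 / 161.201 × 100 = 52.16%.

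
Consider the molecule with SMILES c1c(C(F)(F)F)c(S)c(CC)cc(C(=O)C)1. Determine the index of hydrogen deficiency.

5

Atom tally by fragment:
  benzene ring core → C:6 H:6
  (− 4 ring H displaced by substituents)
  + CF3 → C:1 F:3
  + SH → S:1 H:1
  + C2H5 → C:2 H:5
  + COCH3 → C:2 H:3 O:1
Element totals:
  C: 11
  H: 11
  F: 3
  O: 1
  S: 1
Molecular formula: C11H11F3OS.
DoU = (2C + 2 + N − H − X) / 2 = (2·11 + 2 + 0 − 11 − 3) / 2 = 5.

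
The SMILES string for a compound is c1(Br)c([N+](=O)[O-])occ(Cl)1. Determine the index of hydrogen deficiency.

4

Atom tally by fragment:
  furan ring core → C:4 H:4 O:1
  (− 3 ring H displaced by substituents)
  + Br → Br:1
  + NO2 → N:1 O:2
  + Cl → Cl:1
Element totals:
  C: 4
  H: 1
  Br: 1
  Cl: 1
  N: 1
  O: 3
Molecular formula: C4HBrClNO3.
DoU = (2C + 2 + N − H − X) / 2 = (2·4 + 2 + 1 − 1 − 2) / 2 = 4.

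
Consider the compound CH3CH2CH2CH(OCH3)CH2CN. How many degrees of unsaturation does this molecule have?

2

Atom tally by fragment:
  CH3 → C:1 H:3
  CH2 → C:1 H:2
  CH2 → C:1 H:2
  CH(OCH3) → C:2 H:4 O:1
  CH2CN → C:2 H:2 N:1
Element totals:
  C: 7
  H: 13
  N: 1
  O: 1
Molecular formula: C7H13NO.
DoU = (2C + 2 + N − H − X) / 2 = (2·7 + 2 + 1 − 13 − 0) / 2 = 2.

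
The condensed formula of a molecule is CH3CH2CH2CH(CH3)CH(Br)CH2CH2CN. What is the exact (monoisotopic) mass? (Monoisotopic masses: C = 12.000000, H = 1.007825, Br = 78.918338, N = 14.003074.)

Atom tally by fragment:
  CH3 → C:1 H:3
  CH2 → C:1 H:2
  CH2 → C:1 H:2
  CH(CH3) → C:2 H:4
  CH(Br) → C:1 H:1 Br:1
  CH2 → C:1 H:2
  CH2CN → C:2 H:2 N:1
Element totals:
  C: 9
  H: 16
  Br: 1
  N: 1
Molecular formula: C9H16BrN.
  M = 9(12.0) + 16(1.007825) + 78.918338 + 14.003074
    = 108.000000 + 16.125200 + 78.918338 + 14.003074 = 217.046612

217.0466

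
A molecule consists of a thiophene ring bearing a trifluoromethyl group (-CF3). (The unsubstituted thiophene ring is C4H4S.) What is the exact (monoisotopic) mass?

151.9908

Atom tally by fragment:
  thiophene ring core → C:4 H:4 S:1
  (− 1 ring H displaced by substituents)
  + CF3 → C:1 F:3
Element totals:
  C: 5
  H: 3
  F: 3
  S: 1
Molecular formula: C5H3F3S.
  M = 5(12.0) + 3(1.007825) + 3(18.998403) + 31.972071
    = 60.000000 + 3.023475 + 56.995209 + 31.972071 = 151.990755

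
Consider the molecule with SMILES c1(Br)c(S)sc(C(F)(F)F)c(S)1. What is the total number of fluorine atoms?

3

Atom tally by fragment:
  thiophene ring core → C:4 H:4 S:1
  (− 4 ring H displaced by substituents)
  + Br → Br:1
  + SH → S:1 H:1
  + CF3 → C:1 F:3
  + SH → S:1 H:1
Element totals:
  C: 5
  H: 2
  Br: 1
  F: 3
  S: 3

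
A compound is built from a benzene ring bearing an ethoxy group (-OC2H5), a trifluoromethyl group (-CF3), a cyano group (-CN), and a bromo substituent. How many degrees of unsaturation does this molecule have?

Atom tally by fragment:
  benzene ring core → C:6 H:6
  (− 4 ring H displaced by substituents)
  + OC2H5 → C:2 H:5 O:1
  + CF3 → C:1 F:3
  + CN → C:1 N:1
  + Br → Br:1
Element totals:
  C: 10
  H: 7
  Br: 1
  F: 3
  N: 1
  O: 1
Molecular formula: C10H7BrF3NO.
DoU = (2C + 2 + N − H − X) / 2 = (2·10 + 2 + 1 − 7 − 4) / 2 = 6.

6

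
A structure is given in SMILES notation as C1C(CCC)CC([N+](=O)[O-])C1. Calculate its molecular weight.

Atom tally by fragment:
  cyclopentane ring core → C:5 H:10
  (− 2 ring H displaced by substituents)
  + CH2CH2CH3 → C:3 H:7
  + NO2 → N:1 O:2
Element totals:
  C: 8
  H: 15
  N: 1
  O: 2
Molecular formula: C8H15NO2.
  M = 8(12.011) + 15(1.008) + 14.007 + 2(15.999)
    = 96.088 + 15.120 + 14.007 + 31.998 = 157.213

157.21 g/mol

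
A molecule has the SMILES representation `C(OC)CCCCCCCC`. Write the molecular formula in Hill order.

Atom tally by fragment:
  CH3OCH2 → C:2 H:5 O:1
  CH2 → C:1 H:2
  CH2 → C:1 H:2
  CH2 → C:1 H:2
  CH2 → C:1 H:2
  CH2 → C:1 H:2
  CH2 → C:1 H:2
  CH2 → C:1 H:2
  CH3 → C:1 H:3
Element totals:
  C: 10
  H: 22
  O: 1

C10H22O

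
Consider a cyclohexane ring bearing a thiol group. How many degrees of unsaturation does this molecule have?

1

Atom tally by fragment:
  cyclohexane ring core → C:6 H:12
  (− 1 ring H displaced by substituents)
  + SH → S:1 H:1
Element totals:
  C: 6
  H: 12
  S: 1
Molecular formula: C6H12S.
DoU = (2C + 2 + N − H − X) / 2 = (2·6 + 2 + 0 − 12 − 0) / 2 = 1.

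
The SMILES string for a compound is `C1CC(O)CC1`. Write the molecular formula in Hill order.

C5H10O

Atom tally by fragment:
  cyclopentane ring core → C:5 H:10
  (− 1 ring H displaced by substituents)
  + OH → O:1 H:1
Element totals:
  C: 5
  H: 10
  O: 1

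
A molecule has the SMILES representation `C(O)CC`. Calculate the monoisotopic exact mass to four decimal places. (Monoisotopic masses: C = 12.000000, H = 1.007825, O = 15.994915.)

60.0575

Atom tally by fragment:
  HOCH2 → C:1 H:3 O:1
  CH2 → C:1 H:2
  CH3 → C:1 H:3
Element totals:
  C: 3
  H: 8
  O: 1
Molecular formula: C3H8O.
  M = 3(12.0) + 8(1.007825) + 15.994915
    = 36.000000 + 8.062600 + 15.994915 = 60.057515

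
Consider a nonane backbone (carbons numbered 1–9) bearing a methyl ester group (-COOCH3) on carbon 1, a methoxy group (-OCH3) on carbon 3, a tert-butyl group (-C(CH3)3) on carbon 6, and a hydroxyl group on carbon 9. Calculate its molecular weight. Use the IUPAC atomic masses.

288.43 g/mol

Atom tally by fragment:
  CH3OOCCH2 → C:3 H:5 O:2
  CH2 → C:1 H:2
  CH(OCH3) → C:2 H:4 O:1
  CH2 → C:1 H:2
  CH2 → C:1 H:2
  CH(C(CH3)3) → C:5 H:10
  CH2 → C:1 H:2
  CH2 → C:1 H:2
  CH2OH → C:1 H:3 O:1
Element totals:
  C: 16
  H: 32
  O: 4
Molecular formula: C16H32O4.
  M = 16(12.011) + 32(1.008) + 4(15.999)
    = 192.176 + 32.256 + 63.996 = 288.428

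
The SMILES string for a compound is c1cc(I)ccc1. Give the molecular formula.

C6H5I

Atom tally by fragment:
  benzene ring core → C:6 H:6
  (− 1 ring H displaced by substituents)
  + I → I:1
Element totals:
  C: 6
  H: 5
  I: 1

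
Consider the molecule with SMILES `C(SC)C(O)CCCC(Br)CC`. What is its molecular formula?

Atom tally by fragment:
  CH3SCH2 → C:2 H:5 S:1
  CH(OH) → C:1 H:2 O:1
  CH2 → C:1 H:2
  CH2 → C:1 H:2
  CH2 → C:1 H:2
  CH(Br) → C:1 H:1 Br:1
  CH2 → C:1 H:2
  CH3 → C:1 H:3
Element totals:
  C: 9
  H: 19
  Br: 1
  O: 1
  S: 1

C9H19BrOS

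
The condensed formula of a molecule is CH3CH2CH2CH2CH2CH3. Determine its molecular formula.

Element totals:
  C: 6
  H: 14

C6H14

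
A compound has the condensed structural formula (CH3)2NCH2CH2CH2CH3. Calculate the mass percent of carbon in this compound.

71.22%

Element totals:
  C: 6
  H: 15
  N: 1
Molecular formula: C6H15N.
Molar mass = 101.193 g/mol.
Mass from C: 6 × 12.011 = 72.066 g/mol.
%C = 72.066 / 101.193 × 100 = 71.22%.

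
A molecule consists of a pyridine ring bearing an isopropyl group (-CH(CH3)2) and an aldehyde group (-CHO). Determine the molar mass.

Atom tally by fragment:
  pyridine ring core → C:5 H:5 N:1
  (− 2 ring H displaced by substituents)
  + CH(CH3)2 → C:3 H:7
  + CHO → C:1 H:1 O:1
Element totals:
  C: 9
  H: 11
  N: 1
  O: 1
Molecular formula: C9H11NO.
  M = 9(12.011) + 11(1.008) + 14.007 + 15.999
    = 108.099 + 11.088 + 14.007 + 15.999 = 149.193

149.19 g/mol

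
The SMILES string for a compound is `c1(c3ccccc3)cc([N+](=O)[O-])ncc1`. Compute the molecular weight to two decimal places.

200.20 g/mol

Atom tally by fragment:
  pyridine ring core → C:5 H:5 N:1
  (− 2 ring H displaced by substituents)
  + C6H5 → C:6 H:5
  + NO2 → N:1 O:2
Element totals:
  C: 11
  H: 8
  N: 2
  O: 2
Molecular formula: C11H8N2O2.
  M = 11(12.011) + 8(1.008) + 2(14.007) + 2(15.999)
    = 132.121 + 8.064 + 28.014 + 31.998 = 200.197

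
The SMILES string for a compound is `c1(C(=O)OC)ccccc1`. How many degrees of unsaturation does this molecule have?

5

Atom tally by fragment:
  benzene ring core → C:6 H:6
  (− 1 ring H displaced by substituents)
  + COOCH3 → C:2 H:3 O:2
Element totals:
  C: 8
  H: 8
  O: 2
Molecular formula: C8H8O2.
DoU = (2C + 2 + N − H − X) / 2 = (2·8 + 2 + 0 − 8 − 0) / 2 = 5.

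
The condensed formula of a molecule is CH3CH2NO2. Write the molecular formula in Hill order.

Atom tally by fragment:
  CH3 → C:1 H:3
  CH2NO2 → C:1 H:2 N:1 O:2
Element totals:
  C: 2
  H: 5
  N: 1
  O: 2

C2H5NO2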